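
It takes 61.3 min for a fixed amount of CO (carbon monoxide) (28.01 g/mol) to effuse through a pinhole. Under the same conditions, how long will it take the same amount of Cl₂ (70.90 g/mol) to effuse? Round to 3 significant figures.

Graham's law gives t_Cl₂/t_CO = √(M_Cl₂/M_CO) = √(70.90/28.01) = √2.531 = 1.591.
So the time for Cl₂ is 61.3 × 1.591 = 97.5 min.

97.5 min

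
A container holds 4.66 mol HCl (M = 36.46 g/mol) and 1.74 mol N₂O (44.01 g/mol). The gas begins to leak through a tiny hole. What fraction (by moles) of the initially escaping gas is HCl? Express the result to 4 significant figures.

Each component's effusion rate ∝ (its partial pressure)·(1/√M) ∝ n_i/√M_i.
Mole fraction of HCl in the effusate = (n_HCl/√M_HCl) / (n_HCl/√M_HCl + n_N₂O/√M_N₂O)
= (4.66/√36.46) / (4.66/√36.46 + 1.74/√44.01) = 0.7718/(0.7718 + 0.2623) = 0.7463.

0.7463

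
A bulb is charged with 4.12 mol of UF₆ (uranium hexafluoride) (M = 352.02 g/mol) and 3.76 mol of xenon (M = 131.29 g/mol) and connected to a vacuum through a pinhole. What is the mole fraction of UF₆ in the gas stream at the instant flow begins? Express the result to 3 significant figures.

Rate_i ∝ x_i/√M_i (Graham's law weighted by mole fraction), so the effusate composition follows n_i/√M_i.
x_UF₆(eff) = (n_UF₆/√M_UF₆) / (n_UF₆/√M_UF₆ + n_Xe/√M_Xe)
= (4.12/√352.02) / (4.12/√352.02 + 3.76/√131.29) = 0.2196/(0.2196 + 0.3281) = 0.401.

0.401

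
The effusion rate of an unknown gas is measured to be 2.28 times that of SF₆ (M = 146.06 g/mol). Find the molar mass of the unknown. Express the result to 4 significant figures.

28.10 g/mol

From Graham's law, rate_X/rate_SF₆ = √(M_SF₆/M_X).
2.28 = √(146.06/M_X)
M_X = 146.06 / 2.28² = 146.06 / 5.198 = 28.10 g/mol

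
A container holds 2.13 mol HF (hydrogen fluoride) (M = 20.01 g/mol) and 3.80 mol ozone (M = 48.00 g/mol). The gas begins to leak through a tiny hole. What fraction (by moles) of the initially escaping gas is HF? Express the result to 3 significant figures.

The effusion rate of species i is ∝ p_i/√M_i ∝ n_i/√M_i.
x_HF(eff) = (n_HF/√M_HF) / (n_HF/√M_HF + n_O₃/√M_O₃)
= (2.13/√20.01) / (2.13/√20.01 + 3.80/√48.00) = 0.4762/(0.4762 + 0.5485) = 0.465.

0.465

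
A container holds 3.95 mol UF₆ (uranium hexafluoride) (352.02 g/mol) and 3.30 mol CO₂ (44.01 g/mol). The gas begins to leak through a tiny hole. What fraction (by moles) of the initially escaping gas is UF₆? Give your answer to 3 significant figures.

0.297

Rate_i ∝ x_i/√M_i (Graham's law weighted by mole fraction), so the effusate composition follows n_i/√M_i.
Mole fraction of UF₆ in the effusate = (n_UF₆/√M_UF₆) / (n_UF₆/√M_UF₆ + n_CO₂/√M_CO₂)
= (3.95/√352.02) / (3.95/√352.02 + 3.30/√44.01) = 0.2105/(0.2105 + 0.4974) = 0.297.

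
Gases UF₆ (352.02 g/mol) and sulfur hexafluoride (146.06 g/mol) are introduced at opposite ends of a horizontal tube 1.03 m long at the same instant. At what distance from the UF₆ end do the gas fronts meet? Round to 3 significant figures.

The fronts meet when d_UF₆ + d_SF₆ = L with d_UF₆/d_SF₆ = √(M_SF₆/M_UF₆) (Graham's law). Here √(M_SF₆/M_UF₆) = √(146.06/352.02) = 0.6441.
With d_UF₆ + d_SF₆ = 1.03 m, d_SF₆ = 1.03/(1 + 0.6441) = 0.6265 m.
d_UF₆ = 1.03 − 0.6265 = 0.404 m.

0.404 m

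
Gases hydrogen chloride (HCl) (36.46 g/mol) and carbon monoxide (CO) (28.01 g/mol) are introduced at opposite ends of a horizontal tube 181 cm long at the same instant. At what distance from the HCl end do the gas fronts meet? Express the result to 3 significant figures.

Distances travelled in equal time are proportional to diffusion rates, so d_HCl/d_CO = √(M_CO/M_HCl) = √(28.01/36.46) = 0.8765.
With d_HCl + d_CO = 181 cm, d_CO = 181/(1 + 0.8765) = 96.46 cm.
d_HCl = 181 − 96.46 = 84.5 cm.

84.5 cm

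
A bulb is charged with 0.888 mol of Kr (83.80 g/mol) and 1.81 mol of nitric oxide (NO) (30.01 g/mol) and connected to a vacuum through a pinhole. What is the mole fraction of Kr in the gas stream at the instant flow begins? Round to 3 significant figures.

Effusion rate of each component ∝ n_i/√M_i (partial pressure × 1/√M).
So x_Kr in the escaping gas = (n_Kr/√M_Kr) / Σ(n_i/√M_i)
= (0.888/√83.80) / (0.888/√83.80 + 1.81/√30.01) = 0.09700/(0.09700 + 0.3304) = 0.227.

0.227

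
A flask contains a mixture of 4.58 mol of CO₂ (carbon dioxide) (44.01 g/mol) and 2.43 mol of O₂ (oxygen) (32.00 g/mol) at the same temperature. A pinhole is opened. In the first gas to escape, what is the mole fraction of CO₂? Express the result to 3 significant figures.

The effusion rate of species i is ∝ p_i/√M_i ∝ n_i/√M_i.
x_CO₂(eff) = (n_CO₂/√M_CO₂) / (n_CO₂/√M_CO₂ + n_O₂/√M_O₂)
= (4.58/√44.01) / (4.58/√44.01 + 2.43/√32.00) = 0.6904/(0.6904 + 0.4296) = 0.616.

0.616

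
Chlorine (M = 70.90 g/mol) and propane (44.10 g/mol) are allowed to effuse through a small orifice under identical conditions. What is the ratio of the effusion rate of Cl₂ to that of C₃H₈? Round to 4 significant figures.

Graham's law gives rate_Cl₂/rate_C₃H₈ = √(M_C₃H₈/M_Cl₂) = √(44.10/70.90) = √0.6220 = 0.7887.

0.7887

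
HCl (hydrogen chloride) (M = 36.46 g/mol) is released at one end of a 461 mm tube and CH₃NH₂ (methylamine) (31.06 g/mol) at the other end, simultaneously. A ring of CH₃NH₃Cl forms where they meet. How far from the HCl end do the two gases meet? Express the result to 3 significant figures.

The fronts meet when d_HCl + d_CH₃NH₂ = L with d_HCl/d_CH₃NH₂ = √(M_CH₃NH₂/M_HCl) (Graham's law). Here √(M_CH₃NH₂/M_HCl) = √(31.06/36.46) = 0.9230.
With d_HCl + d_CH₃NH₂ = 461 mm, d_CH₃NH₂ = 461/(1 + 0.9230) = 239.7 mm.
d_HCl = 461 − 239.7 = 221 mm.

221 mm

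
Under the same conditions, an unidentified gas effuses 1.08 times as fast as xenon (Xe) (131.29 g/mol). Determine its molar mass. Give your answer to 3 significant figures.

Using Graham's law: rate_X/rate_Xe = √(M_Xe/M_X).
1.08 = √(131.29/M_X)
M_X = 131.29 / 1.08² = 131.29 / 1.166 = 113 g/mol

113 g/mol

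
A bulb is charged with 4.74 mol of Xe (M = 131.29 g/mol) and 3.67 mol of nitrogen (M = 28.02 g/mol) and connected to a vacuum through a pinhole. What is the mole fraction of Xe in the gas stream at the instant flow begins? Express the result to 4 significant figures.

0.3737

Each component's effusion rate ∝ (its partial pressure)·(1/√M) ∝ n_i/√M_i.
x_Xe(eff) = (n_Xe/√M_Xe) / (n_Xe/√M_Xe + n_N₂/√M_N₂)
= (4.74/√131.29) / (4.74/√131.29 + 3.67/√28.02) = 0.4137/(0.4137 + 0.6933) = 0.3737.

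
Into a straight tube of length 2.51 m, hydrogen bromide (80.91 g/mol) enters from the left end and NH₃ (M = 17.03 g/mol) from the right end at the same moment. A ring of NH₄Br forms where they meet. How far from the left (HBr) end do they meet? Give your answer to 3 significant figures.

In equal time, each gas travels a distance ∝ its rate ∝ 1/√M, so d_HBr/d_NH₃ = √(M_NH₃/M_HBr) = √(17.03/80.91) = 0.4588.
With d_HBr + d_NH₃ = 2.51 m, d_NH₃ = 2.51/(1 + 0.4588) = 1.721 m.
d_HBr = 2.51 − 1.721 = 0.789 m.

0.789 m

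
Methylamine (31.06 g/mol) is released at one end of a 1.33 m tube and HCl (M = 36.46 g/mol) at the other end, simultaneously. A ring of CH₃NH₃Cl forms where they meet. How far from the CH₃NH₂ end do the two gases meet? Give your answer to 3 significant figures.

0.692 m

Graham's law gives d_CH₃NH₂/d_HCl = rate_CH₃NH₂/rate_HCl = √(M_HCl/M_CH₃NH₂) = √(36.46/31.06) = 1.083.
With d_CH₃NH₂ + d_HCl = 1.33 m, d_HCl = 1.33/(1 + 1.083) = 0.6384 m.
d_CH₃NH₂ = 1.33 − 0.6384 = 0.692 m.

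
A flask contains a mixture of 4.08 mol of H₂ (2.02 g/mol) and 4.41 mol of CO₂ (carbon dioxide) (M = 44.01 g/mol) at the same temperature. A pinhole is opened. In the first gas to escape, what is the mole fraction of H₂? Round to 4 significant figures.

0.8120

Each component's effusion rate ∝ (its partial pressure)·(1/√M) ∝ n_i/√M_i.
So x_H₂ in the escaping gas = (n_H₂/√M_H₂) / Σ(n_i/√M_i)
= (4.08/√2.02) / (4.08/√2.02 + 4.41/√44.01) = 2.871/(2.871 + 0.6648) = 0.8120.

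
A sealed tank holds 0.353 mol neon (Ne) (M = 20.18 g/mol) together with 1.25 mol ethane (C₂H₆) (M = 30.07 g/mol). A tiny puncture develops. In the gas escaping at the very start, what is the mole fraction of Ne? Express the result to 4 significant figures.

0.2564

Each component's effusion rate ∝ (its partial pressure)·(1/√M) ∝ n_i/√M_i.
x_Ne(eff) = (n_Ne/√M_Ne) / (n_Ne/√M_Ne + n_C₂H₆/√M_C₂H₆)
= (0.353/√20.18) / (0.353/√20.18 + 1.25/√30.07) = 0.07858/(0.07858 + 0.2280) = 0.2564.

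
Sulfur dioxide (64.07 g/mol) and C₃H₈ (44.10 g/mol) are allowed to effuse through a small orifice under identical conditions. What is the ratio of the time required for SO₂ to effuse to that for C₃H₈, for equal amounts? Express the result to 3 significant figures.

1.21

Since effusion rate ∝ 1/√M, t_SO₂/t_C₃H₈ = √(M_SO₂/M_C₃H₈) = √(64.07/44.10) = √1.453 = 1.21.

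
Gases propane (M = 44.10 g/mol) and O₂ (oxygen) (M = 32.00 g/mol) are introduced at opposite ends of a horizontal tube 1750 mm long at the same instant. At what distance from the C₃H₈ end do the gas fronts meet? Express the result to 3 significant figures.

Distances travelled in equal time are proportional to diffusion rates, so d_C₃H₈/d_O₂ = √(M_O₂/M_C₃H₈) = √(32.00/44.10) = 0.8518.
With d_C₃H₈ + d_O₂ = 1750 mm, d_O₂ = 1750/(1 + 0.8518) = 945.0 mm.
d_C₃H₈ = 1750 − 945.0 = 805 mm.

805 mm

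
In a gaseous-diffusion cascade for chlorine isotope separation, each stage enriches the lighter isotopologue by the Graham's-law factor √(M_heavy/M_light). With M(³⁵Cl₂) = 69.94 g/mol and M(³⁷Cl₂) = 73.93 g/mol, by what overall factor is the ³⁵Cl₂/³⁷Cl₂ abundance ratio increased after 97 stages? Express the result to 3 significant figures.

Each stage multiplies the ratio by α = √(73.93/69.94), so after 97 stages the overall factor is α^97 = (73.93/69.94)^(97/2).
= 1.05705^(97/2) = 14.7.

14.7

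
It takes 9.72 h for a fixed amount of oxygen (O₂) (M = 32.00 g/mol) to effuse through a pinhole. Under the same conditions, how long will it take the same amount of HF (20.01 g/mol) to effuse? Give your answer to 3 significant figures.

Since effusion rate ∝ 1/√M, t_HF/t_O₂ = √(M_HF/M_O₂) = √(20.01/32.00) = √0.6253 = 0.7908.
So the time for HF is 9.72 × 0.7908 = 7.69 h.

7.69 h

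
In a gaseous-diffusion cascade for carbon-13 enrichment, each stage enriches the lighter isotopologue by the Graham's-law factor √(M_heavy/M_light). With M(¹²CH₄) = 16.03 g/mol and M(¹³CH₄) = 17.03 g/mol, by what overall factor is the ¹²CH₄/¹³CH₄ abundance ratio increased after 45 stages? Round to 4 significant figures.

After 45 stages the ratio has grown by (√(17.03/16.03))^45 = (17.03/16.03)^(45/2).
= 1.06238^(45/2) = 3.902.

3.902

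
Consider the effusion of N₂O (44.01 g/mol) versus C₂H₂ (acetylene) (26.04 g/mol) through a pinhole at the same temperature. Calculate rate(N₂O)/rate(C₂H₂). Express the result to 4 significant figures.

Since effusion rate ∝ 1/√M, rate_N₂O/rate_C₂H₂ = √(M_C₂H₂/M_N₂O) = √(26.04/44.01) = √0.5917 = 0.7692.

0.7692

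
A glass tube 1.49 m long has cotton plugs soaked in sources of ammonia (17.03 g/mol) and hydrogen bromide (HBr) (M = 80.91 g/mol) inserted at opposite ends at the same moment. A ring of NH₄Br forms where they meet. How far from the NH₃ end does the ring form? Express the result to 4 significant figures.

Graham's law gives d_NH₃/d_HBr = rate_NH₃/rate_HBr = √(M_HBr/M_NH₃) = √(80.91/17.03) = 2.180.
With d_NH₃ + d_HBr = 1.49 m, d_HBr = 1.49/(1 + 2.180) = 0.4686 m.
d_NH₃ = 1.49 − 0.4686 = 1.021 m.

1.021 m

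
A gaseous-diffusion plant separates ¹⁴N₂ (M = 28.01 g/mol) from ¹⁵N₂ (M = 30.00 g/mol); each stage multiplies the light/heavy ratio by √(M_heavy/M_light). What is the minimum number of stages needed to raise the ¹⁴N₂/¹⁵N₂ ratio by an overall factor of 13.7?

Single-stage factor α = √(30.00/28.01), so ln α = ½ ln(1.07105) = 0.03432.
Need α^N ≥ 13.7 ⇒ N ≥ ln(13.7) / ln α = 2.617 / 0.03432 = 76.27.
So at least 77 stages are needed.

77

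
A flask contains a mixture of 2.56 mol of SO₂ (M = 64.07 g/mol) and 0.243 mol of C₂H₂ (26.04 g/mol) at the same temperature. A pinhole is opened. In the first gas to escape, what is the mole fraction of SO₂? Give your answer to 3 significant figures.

Rate_i ∝ x_i/√M_i (Graham's law weighted by mole fraction), so the effusate composition follows n_i/√M_i.
x_SO₂(eff) = (n_SO₂/√M_SO₂) / (n_SO₂/√M_SO₂ + n_C₂H₂/√M_C₂H₂)
= (2.56/√64.07) / (2.56/√64.07 + 0.243/√26.04) = 0.3198/(0.3198 + 0.04762) = 0.870.

0.870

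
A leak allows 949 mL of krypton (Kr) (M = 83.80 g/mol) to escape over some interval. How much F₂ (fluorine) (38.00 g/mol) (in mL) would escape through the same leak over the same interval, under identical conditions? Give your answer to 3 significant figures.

Graham's law gives rate_F₂/rate_Kr = √(M_Kr/M_F₂) = √(83.80/38.00) = √2.205 = 1.485.
So the volume for F₂ is 949 × 1.485 = 1410 mL.

1410 mL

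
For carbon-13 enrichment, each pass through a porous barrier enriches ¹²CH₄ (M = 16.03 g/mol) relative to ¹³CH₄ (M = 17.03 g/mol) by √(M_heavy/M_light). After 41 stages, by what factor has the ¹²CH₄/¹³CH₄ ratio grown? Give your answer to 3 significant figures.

After 41 stages the ratio has grown by (√(17.03/16.03))^41 = (17.03/16.03)^(41/2).
= 1.06238^(41/2) = 3.46.

3.46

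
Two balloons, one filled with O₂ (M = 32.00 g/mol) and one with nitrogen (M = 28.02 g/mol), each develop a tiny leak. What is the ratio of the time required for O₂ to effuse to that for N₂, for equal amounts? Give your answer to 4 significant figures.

From Graham's law, t_O₂/t_N₂ = √(M_O₂/M_N₂) = √(32.00/28.02) = √1.142 = 1.069.

1.069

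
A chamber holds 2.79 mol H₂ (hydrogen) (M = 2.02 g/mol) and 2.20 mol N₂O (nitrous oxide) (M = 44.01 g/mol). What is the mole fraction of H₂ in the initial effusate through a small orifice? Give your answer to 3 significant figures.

0.855

Each component's effusion rate ∝ (its partial pressure)·(1/√M) ∝ n_i/√M_i.
So x_H₂ in the escaping gas = (n_H₂/√M_H₂) / Σ(n_i/√M_i)
= (2.79/√2.02) / (2.79/√2.02 + 2.20/√44.01) = 1.963/(1.963 + 0.3316) = 0.855.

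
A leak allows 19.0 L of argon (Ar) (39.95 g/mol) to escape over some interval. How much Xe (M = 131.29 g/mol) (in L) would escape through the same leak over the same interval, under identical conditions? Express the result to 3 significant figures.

10.5 L

By Graham's law, rate_Xe/rate_Ar = √(M_Ar/M_Xe) = √(39.95/131.29) = √0.3043 = 0.5516.
So the volume for Xe is 19.0 × 0.5516 = 10.5 L.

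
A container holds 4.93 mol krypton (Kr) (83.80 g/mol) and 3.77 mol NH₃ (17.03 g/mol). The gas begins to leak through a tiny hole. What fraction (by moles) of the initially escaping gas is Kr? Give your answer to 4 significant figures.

0.3709

Rate_i ∝ x_i/√M_i (Graham's law weighted by mole fraction), so the effusate composition follows n_i/√M_i.
Mole fraction of Kr in the effusate = (n_Kr/√M_Kr) / (n_Kr/√M_Kr + n_NH₃/√M_NH₃)
= (4.93/√83.80) / (4.93/√83.80 + 3.77/√17.03) = 0.5385/(0.5385 + 0.9136) = 0.3709.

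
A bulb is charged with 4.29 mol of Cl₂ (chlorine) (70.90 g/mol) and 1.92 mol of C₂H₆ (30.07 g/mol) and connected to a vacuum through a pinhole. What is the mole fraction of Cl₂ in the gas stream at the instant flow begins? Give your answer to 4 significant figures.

Each component's effusion rate ∝ (its partial pressure)·(1/√M) ∝ n_i/√M_i.
x_Cl₂(eff) = (n_Cl₂/√M_Cl₂) / (n_Cl₂/√M_Cl₂ + n_C₂H₆/√M_C₂H₆)
= (4.29/√70.90) / (4.29/√70.90 + 1.92/√30.07) = 0.5095/(0.5095 + 0.3501) = 0.5927.

0.5927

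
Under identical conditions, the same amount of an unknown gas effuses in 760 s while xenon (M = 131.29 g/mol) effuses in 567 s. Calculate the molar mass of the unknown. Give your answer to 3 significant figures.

236 g/mol

From Graham's law, t_X/t_Xe = √(M_X/M_Xe).
760/567 = 1.340 = √(M_X/131.29)
M_X = 131.29 × 1.340² = 131.29 × 1.797 = 236 g/mol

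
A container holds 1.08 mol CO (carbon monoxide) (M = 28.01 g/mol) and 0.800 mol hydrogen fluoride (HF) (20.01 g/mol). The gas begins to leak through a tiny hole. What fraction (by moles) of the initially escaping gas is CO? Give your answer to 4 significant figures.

Rate_i ∝ x_i/√M_i (Graham's law weighted by mole fraction), so the effusate composition follows n_i/√M_i.
So x_CO in the escaping gas = (n_CO/√M_CO) / Σ(n_i/√M_i)
= (1.08/√28.01) / (1.08/√28.01 + 0.800/√20.01) = 0.2041/(0.2041 + 0.1788) = 0.5329.

0.5329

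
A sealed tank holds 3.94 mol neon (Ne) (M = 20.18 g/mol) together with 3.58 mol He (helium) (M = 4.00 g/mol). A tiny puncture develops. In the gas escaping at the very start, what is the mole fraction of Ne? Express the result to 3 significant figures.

Each component's effusion rate ∝ (its partial pressure)·(1/√M) ∝ n_i/√M_i.
x_Ne(eff) = (n_Ne/√M_Ne) / (n_Ne/√M_Ne + n_He/√M_He)
= (3.94/√20.18) / (3.94/√20.18 + 3.58/√4.00) = 0.8771/(0.8771 + 1.790) = 0.329.

0.329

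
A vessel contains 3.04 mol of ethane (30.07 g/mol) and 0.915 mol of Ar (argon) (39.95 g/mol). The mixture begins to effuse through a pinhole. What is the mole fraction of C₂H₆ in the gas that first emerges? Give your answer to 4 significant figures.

0.7929

The effusion rate of species i is ∝ p_i/√M_i ∝ n_i/√M_i.
x_C₂H₆(eff) = (n_C₂H₆/√M_C₂H₆) / (n_C₂H₆/√M_C₂H₆ + n_Ar/√M_Ar)
= (3.04/√30.07) / (3.04/√30.07 + 0.915/√39.95) = 0.5544/(0.5544 + 0.1448) = 0.7929.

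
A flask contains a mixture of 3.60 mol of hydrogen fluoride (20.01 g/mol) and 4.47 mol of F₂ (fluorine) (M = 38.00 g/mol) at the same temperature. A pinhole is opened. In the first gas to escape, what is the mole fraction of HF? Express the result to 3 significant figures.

Each component's effusion rate ∝ (its partial pressure)·(1/√M) ∝ n_i/√M_i.
x_HF(eff) = (n_HF/√M_HF) / (n_HF/√M_HF + n_F₂/√M_F₂)
= (3.60/√20.01) / (3.60/√20.01 + 4.47/√38.00) = 0.8048/(0.8048 + 0.7251) = 0.526.

0.526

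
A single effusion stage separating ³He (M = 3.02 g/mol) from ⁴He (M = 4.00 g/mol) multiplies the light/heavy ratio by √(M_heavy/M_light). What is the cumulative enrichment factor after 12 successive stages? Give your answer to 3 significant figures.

5.40

The single-stage factor is √(M_heavy/M_light), so 12 stages give [√(4.00/3.02)]^12 = (4.00/3.02)^(12/2).
= 1.32450^6 = 5.40.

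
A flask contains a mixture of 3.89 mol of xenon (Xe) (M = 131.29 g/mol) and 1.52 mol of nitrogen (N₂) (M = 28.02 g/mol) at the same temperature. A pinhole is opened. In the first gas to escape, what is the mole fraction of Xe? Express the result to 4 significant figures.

0.5418

The effusion rate of species i is ∝ p_i/√M_i ∝ n_i/√M_i.
Mole fraction of Xe in the effusate = (n_Xe/√M_Xe) / (n_Xe/√M_Xe + n_N₂/√M_N₂)
= (3.89/√131.29) / (3.89/√131.29 + 1.52/√28.02) = 0.3395/(0.3395 + 0.2872) = 0.5418.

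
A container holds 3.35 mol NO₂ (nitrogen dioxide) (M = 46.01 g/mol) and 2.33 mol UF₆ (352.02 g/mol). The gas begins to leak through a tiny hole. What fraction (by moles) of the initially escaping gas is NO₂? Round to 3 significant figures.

Each component's effusion rate ∝ (its partial pressure)·(1/√M) ∝ n_i/√M_i.
So x_NO₂ in the escaping gas = (n_NO₂/√M_NO₂) / Σ(n_i/√M_i)
= (3.35/√46.01) / (3.35/√46.01 + 2.33/√352.02) = 0.4939/(0.4939 + 0.1242) = 0.799.

0.799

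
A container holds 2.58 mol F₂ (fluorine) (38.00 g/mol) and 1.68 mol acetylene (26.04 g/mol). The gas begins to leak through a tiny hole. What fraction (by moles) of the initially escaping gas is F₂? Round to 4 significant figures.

Each component's effusion rate ∝ (its partial pressure)·(1/√M) ∝ n_i/√M_i.
So x_F₂ in the escaping gas = (n_F₂/√M_F₂) / Σ(n_i/√M_i)
= (2.58/√38.00) / (2.58/√38.00 + 1.68/√26.04) = 0.4185/(0.4185 + 0.3292) = 0.5597.

0.5597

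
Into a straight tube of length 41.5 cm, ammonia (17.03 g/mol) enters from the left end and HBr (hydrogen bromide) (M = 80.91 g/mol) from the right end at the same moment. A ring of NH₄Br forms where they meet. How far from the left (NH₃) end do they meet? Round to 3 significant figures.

28.4 cm

The fronts meet when d_NH₃ + d_HBr = L with d_NH₃/d_HBr = √(M_HBr/M_NH₃) (Graham's law). Here √(M_HBr/M_NH₃) = √(80.91/17.03) = 2.180.
With d_NH₃ + d_HBr = 41.5 cm, d_HBr = 41.5/(1 + 2.180) = 13.05 cm.
d_NH₃ = 41.5 − 13.05 = 28.4 cm.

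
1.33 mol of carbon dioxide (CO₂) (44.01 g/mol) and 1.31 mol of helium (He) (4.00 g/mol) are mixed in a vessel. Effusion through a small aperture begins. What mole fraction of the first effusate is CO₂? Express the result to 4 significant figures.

0.2343

Effusion rate of each component ∝ n_i/√M_i (partial pressure × 1/√M).
x_CO₂(eff) = (n_CO₂/√M_CO₂) / (n_CO₂/√M_CO₂ + n_He/√M_He)
= (1.33/√44.01) / (1.33/√44.01 + 1.31/√4.00) = 0.2005/(0.2005 + 0.6550) = 0.2343.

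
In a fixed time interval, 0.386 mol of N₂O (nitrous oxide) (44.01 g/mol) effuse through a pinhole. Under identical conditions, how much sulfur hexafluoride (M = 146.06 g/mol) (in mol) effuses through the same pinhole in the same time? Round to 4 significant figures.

0.2119 mol

Since effusion rate ∝ 1/√M, rate_SF₆/rate_N₂O = √(M_N₂O/M_SF₆) = √(44.01/146.06) = √0.3013 = 0.5489.
So the amount for SF₆ is 0.386 × 0.5489 = 0.2119 mol.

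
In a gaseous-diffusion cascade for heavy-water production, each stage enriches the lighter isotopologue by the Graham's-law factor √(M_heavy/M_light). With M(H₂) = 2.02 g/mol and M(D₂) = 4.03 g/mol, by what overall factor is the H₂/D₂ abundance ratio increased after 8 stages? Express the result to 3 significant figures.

Overall factor = α^8 with α = √(4.03/2.02), i.e. (4.03/2.02)^(8/2).
= 1.99505^4 = 15.8.

15.8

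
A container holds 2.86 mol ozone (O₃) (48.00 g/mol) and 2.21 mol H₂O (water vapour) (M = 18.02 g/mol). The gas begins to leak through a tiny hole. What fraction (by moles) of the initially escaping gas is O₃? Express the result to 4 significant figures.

0.4423

The effusion rate of species i is ∝ p_i/√M_i ∝ n_i/√M_i.
x_O₃(eff) = (n_O₃/√M_O₃) / (n_O₃/√M_O₃ + n_H₂O/√M_H₂O)
= (2.86/√48.00) / (2.86/√48.00 + 2.21/√18.02) = 0.4128/(0.4128 + 0.5206) = 0.4423.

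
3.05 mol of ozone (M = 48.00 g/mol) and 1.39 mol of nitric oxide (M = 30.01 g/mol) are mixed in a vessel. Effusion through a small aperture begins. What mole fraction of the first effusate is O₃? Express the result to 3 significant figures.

Effusion rate of each component ∝ n_i/√M_i (partial pressure × 1/√M).
Mole fraction of O₃ in the effusate = (n_O₃/√M_O₃) / (n_O₃/√M_O₃ + n_NO/√M_NO)
= (3.05/√48.00) / (3.05/√48.00 + 1.39/√30.01) = 0.4402/(0.4402 + 0.2537) = 0.634.

0.634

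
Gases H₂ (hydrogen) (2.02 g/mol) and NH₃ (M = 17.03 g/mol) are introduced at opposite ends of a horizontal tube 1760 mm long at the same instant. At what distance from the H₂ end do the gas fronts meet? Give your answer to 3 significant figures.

1310 mm

In equal time, each gas travels a distance ∝ its rate ∝ 1/√M, so d_H₂/d_NH₃ = √(M_NH₃/M_H₂) = √(17.03/2.02) = 2.904.
With d_H₂ + d_NH₃ = 1760 mm, d_NH₃ = 1760/(1 + 2.904) = 450.9 mm.
d_H₂ = 1760 − 450.9 = 1310 mm.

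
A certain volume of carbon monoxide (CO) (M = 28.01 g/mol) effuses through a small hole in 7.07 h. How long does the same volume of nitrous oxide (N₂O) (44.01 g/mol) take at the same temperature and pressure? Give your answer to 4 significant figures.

8.862 h

By Graham's law, t_N₂O/t_CO = √(M_N₂O/M_CO) = √(44.01/28.01) = √1.571 = 1.253.
So the time for N₂O is 7.07 × 1.253 = 8.862 h.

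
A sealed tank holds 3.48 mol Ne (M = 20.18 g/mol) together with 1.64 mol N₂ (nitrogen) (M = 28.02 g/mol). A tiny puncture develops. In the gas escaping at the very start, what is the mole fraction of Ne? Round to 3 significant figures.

The effusion rate of species i is ∝ p_i/√M_i ∝ n_i/√M_i.
x_Ne(eff) = (n_Ne/√M_Ne) / (n_Ne/√M_Ne + n_N₂/√M_N₂)
= (3.48/√20.18) / (3.48/√20.18 + 1.64/√28.02) = 0.7747/(0.7747 + 0.3098) = 0.714.

0.714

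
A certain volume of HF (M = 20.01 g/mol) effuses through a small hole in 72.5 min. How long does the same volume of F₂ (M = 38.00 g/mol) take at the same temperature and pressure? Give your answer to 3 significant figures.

99.9 min

From Graham's law, t_F₂/t_HF = √(M_F₂/M_HF) = √(38.00/20.01) = √1.899 = 1.378.
So the time for F₂ is 72.5 × 1.378 = 99.9 min.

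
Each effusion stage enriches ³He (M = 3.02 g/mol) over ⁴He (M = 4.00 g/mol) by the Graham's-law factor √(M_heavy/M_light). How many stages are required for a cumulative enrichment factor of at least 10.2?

17

Per stage α = (4.00/3.02)^(1/2) = 1.32450^0.5, giving ln α = 0.1405.
Need α^N ≥ 10.2 ⇒ N ≥ ln(10.2) / ln α = 2.322 / 0.1405 = 16.53.
Rounding up, N = 17 stages.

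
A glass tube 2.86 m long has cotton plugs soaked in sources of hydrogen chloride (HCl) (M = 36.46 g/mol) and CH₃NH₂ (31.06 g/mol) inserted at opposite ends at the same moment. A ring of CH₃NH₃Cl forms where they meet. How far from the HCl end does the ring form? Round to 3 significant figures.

The fronts meet when d_HCl + d_CH₃NH₂ = L with d_HCl/d_CH₃NH₂ = √(M_CH₃NH₂/M_HCl) (Graham's law). Here √(M_CH₃NH₂/M_HCl) = √(31.06/36.46) = 0.9230.
With d_HCl + d_CH₃NH₂ = 2.86 m, d_CH₃NH₂ = 2.86/(1 + 0.9230) = 1.487 m.
d_HCl = 2.86 − 1.487 = 1.37 m.

1.37 m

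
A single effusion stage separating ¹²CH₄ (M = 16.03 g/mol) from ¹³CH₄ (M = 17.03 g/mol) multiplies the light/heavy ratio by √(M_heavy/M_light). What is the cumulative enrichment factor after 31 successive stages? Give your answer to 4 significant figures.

2.555

Overall factor = α^31 with α = √(17.03/16.03), i.e. (17.03/16.03)^(31/2).
= 1.06238^(31/2) = 2.555.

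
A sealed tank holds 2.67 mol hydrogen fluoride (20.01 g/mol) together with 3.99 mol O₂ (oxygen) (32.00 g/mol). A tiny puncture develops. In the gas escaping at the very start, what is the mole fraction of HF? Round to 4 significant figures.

Each component's effusion rate ∝ (its partial pressure)·(1/√M) ∝ n_i/√M_i.
x_HF(eff) = (n_HF/√M_HF) / (n_HF/√M_HF + n_O₂/√M_O₂)
= (2.67/√20.01) / (2.67/√20.01 + 3.99/√32.00) = 0.5969/(0.5969 + 0.7053) = 0.4584.

0.4584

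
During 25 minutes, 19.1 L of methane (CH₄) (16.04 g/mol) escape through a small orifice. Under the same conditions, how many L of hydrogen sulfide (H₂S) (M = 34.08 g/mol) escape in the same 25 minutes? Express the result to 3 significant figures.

13.1 L

Using Graham's law: rate_H₂S/rate_CH₄ = √(M_CH₄/M_H₂S) = √(16.04/34.08) = √0.4707 = 0.6860.
So the volume for H₂S is 19.1 × 0.6860 = 13.1 L.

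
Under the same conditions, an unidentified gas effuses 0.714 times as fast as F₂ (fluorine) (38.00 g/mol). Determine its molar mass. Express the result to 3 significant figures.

74.5 g/mol

Graham's law gives rate_X/rate_F₂ = √(M_F₂/M_X).
0.714 = √(38.00/M_X)
M_X = 38.00 / 0.714² = 38.00 / 0.5098 = 74.5 g/mol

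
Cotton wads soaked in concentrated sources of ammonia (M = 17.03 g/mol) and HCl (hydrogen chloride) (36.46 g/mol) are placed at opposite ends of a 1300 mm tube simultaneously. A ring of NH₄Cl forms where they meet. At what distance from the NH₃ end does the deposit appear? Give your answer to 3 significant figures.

772 mm

In equal time, each gas travels a distance ∝ its rate ∝ 1/√M, so d_NH₃/d_HCl = √(M_HCl/M_NH₃) = √(36.46/17.03) = 1.463.
With d_NH₃ + d_HCl = 1300 mm, d_HCl = 1300/(1 + 1.463) = 527.8 mm.
d_NH₃ = 1300 − 527.8 = 772 mm.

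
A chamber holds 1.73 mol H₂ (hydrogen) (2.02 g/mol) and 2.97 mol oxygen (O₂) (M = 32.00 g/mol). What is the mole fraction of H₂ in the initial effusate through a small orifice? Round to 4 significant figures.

Effusion rate of each component ∝ n_i/√M_i (partial pressure × 1/√M).
So x_H₂ in the escaping gas = (n_H₂/√M_H₂) / Σ(n_i/√M_i)
= (1.73/√2.02) / (1.73/√2.02 + 2.97/√32.00) = 1.217/(1.217 + 0.5250) = 0.6987.

0.6987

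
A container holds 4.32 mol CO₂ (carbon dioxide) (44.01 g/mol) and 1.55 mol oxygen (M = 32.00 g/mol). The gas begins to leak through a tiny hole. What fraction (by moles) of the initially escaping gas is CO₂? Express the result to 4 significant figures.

Each component's effusion rate ∝ (its partial pressure)·(1/√M) ∝ n_i/√M_i.
So x_CO₂ in the escaping gas = (n_CO₂/√M_CO₂) / Σ(n_i/√M_i)
= (4.32/√44.01) / (4.32/√44.01 + 1.55/√32.00) = 0.6512/(0.6512 + 0.2740) = 0.7038.

0.7038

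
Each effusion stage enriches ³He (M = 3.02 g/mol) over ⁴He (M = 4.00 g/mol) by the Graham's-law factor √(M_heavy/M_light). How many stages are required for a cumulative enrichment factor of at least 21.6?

With α = √(4.00/3.02) per stage, ln α = ½ ln(1.32450) = 0.1405.
Need α^N ≥ 21.6 ⇒ N ≥ ln(21.6) / ln α = 3.073 / 0.1405 = 21.87.
Minimum whole number of stages: N = 22.

22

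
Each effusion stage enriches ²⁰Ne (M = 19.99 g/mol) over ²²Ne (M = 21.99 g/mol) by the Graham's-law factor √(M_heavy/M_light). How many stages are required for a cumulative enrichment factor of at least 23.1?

66

Single-stage factor α = √(21.99/19.99), so ln α = ½ ln(1.10005) = 0.04768.
Need α^N ≥ 23.1 ⇒ N ≥ ln(23.1) / ln α = 3.140 / 0.04768 = 65.86.
Minimum whole number of stages: N = 66.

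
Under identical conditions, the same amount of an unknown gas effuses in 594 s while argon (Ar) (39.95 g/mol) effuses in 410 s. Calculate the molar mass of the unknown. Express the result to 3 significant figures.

83.9 g/mol

Graham's law gives t_X/t_Ar = √(M_X/M_Ar).
594/410 = 1.449 = √(M_X/39.95)
M_X = 39.95 × 1.449² = 39.95 × 2.099 = 83.9 g/mol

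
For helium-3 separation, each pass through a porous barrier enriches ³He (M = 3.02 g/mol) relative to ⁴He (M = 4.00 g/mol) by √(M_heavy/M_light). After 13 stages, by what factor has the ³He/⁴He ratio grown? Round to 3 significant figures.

6.21

Each stage multiplies the ratio by α = √(4.00/3.02), so after 13 stages the overall factor is α^13 = (4.00/3.02)^(13/2).
= 1.32450^(13/2) = 6.21.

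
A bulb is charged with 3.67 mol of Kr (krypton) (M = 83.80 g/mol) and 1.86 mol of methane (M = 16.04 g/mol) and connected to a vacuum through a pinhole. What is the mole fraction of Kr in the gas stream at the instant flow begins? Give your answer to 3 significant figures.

Effusion rate of each component ∝ n_i/√M_i (partial pressure × 1/√M).
So x_Kr in the escaping gas = (n_Kr/√M_Kr) / Σ(n_i/√M_i)
= (3.67/√83.80) / (3.67/√83.80 + 1.86/√16.04) = 0.4009/(0.4009 + 0.4644) = 0.463.

0.463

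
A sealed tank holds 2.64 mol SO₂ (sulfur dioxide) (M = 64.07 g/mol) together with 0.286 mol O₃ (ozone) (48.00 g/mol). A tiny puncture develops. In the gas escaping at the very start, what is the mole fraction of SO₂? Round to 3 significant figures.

0.889

Each component's effusion rate ∝ (its partial pressure)·(1/√M) ∝ n_i/√M_i.
So x_SO₂ in the escaping gas = (n_SO₂/√M_SO₂) / Σ(n_i/√M_i)
= (2.64/√64.07) / (2.64/√64.07 + 0.286/√48.00) = 0.3298/(0.3298 + 0.04128) = 0.889.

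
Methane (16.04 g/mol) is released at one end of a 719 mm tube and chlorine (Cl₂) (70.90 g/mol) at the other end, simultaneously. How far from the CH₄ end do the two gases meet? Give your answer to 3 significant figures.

Distances travelled in equal time are proportional to diffusion rates, so d_CH₄/d_Cl₂ = √(M_Cl₂/M_CH₄) = √(70.90/16.04) = 2.102.
With d_CH₄ + d_Cl₂ = 719 mm, d_Cl₂ = 719/(1 + 2.102) = 231.8 mm.
d_CH₄ = 719 − 231.8 = 487 mm.

487 mm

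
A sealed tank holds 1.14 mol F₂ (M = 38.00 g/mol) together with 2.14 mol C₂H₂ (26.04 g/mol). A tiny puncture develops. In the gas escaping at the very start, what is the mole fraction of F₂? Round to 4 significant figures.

0.3060

The effusion rate of species i is ∝ p_i/√M_i ∝ n_i/√M_i.
Mole fraction of F₂ in the effusate = (n_F₂/√M_F₂) / (n_F₂/√M_F₂ + n_C₂H₂/√M_C₂H₂)
= (1.14/√38.00) / (1.14/√38.00 + 2.14/√26.04) = 0.1849/(0.1849 + 0.4194) = 0.3060.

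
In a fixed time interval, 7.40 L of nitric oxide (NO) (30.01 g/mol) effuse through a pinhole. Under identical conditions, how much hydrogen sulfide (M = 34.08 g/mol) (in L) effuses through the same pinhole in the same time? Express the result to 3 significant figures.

By Graham's law, rate_H₂S/rate_NO = √(M_NO/M_H₂S) = √(30.01/34.08) = √0.8806 = 0.9384.
So the volume for H₂S is 7.40 × 0.9384 = 6.94 L.

6.94 L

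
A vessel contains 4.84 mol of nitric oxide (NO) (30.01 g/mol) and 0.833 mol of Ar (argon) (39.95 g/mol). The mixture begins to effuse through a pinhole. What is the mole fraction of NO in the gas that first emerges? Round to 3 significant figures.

0.870

The effusion rate of species i is ∝ p_i/√M_i ∝ n_i/√M_i.
Mole fraction of NO in the effusate = (n_NO/√M_NO) / (n_NO/√M_NO + n_Ar/√M_Ar)
= (4.84/√30.01) / (4.84/√30.01 + 0.833/√39.95) = 0.8835/(0.8835 + 0.1318) = 0.870.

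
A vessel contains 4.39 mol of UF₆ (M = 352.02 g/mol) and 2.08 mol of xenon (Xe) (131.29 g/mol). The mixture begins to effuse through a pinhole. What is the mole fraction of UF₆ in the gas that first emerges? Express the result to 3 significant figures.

0.563

Effusion rate of each component ∝ n_i/√M_i (partial pressure × 1/√M).
Mole fraction of UF₆ in the effusate = (n_UF₆/√M_UF₆) / (n_UF₆/√M_UF₆ + n_Xe/√M_Xe)
= (4.39/√352.02) / (4.39/√352.02 + 2.08/√131.29) = 0.2340/(0.2340 + 0.1815) = 0.563.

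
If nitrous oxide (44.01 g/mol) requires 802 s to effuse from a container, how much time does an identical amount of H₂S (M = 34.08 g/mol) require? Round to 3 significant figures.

By Graham's law, t_H₂S/t_N₂O = √(M_H₂S/M_N₂O) = √(34.08/44.01) = √0.7744 = 0.8800.
So the time for H₂S is 802 × 0.8800 = 706 s.

706 s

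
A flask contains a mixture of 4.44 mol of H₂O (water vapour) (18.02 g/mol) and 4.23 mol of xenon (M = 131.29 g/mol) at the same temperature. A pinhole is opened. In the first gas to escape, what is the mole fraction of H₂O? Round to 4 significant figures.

Each component's effusion rate ∝ (its partial pressure)·(1/√M) ∝ n_i/√M_i.
So x_H₂O in the escaping gas = (n_H₂O/√M_H₂O) / Σ(n_i/√M_i)
= (4.44/√18.02) / (4.44/√18.02 + 4.23/√131.29) = 1.046/(1.046 + 0.3692) = 0.7391.

0.7391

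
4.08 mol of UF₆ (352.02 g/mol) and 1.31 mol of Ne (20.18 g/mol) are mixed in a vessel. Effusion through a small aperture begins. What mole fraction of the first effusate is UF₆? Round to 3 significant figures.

Effusion rate of each component ∝ n_i/√M_i (partial pressure × 1/√M).
So x_UF₆ in the escaping gas = (n_UF₆/√M_UF₆) / Σ(n_i/√M_i)
= (4.08/√352.02) / (4.08/√352.02 + 1.31/√20.18) = 0.2175/(0.2175 + 0.2916) = 0.427.

0.427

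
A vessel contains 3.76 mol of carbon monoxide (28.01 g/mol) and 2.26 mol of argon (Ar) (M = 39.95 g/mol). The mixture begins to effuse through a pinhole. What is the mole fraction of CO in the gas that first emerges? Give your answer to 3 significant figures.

0.665

Each component's effusion rate ∝ (its partial pressure)·(1/√M) ∝ n_i/√M_i.
So x_CO in the escaping gas = (n_CO/√M_CO) / Σ(n_i/√M_i)
= (3.76/√28.01) / (3.76/√28.01 + 2.26/√39.95) = 0.7104/(0.7104 + 0.3576) = 0.665.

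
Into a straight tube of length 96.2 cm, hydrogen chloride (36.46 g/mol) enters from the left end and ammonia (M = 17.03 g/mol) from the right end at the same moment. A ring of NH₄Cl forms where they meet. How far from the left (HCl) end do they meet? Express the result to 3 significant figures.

The fronts meet when d_HCl + d_NH₃ = L with d_HCl/d_NH₃ = √(M_NH₃/M_HCl) (Graham's law). Here √(M_NH₃/M_HCl) = √(17.03/36.46) = 0.6834.
With d_HCl + d_NH₃ = 96.2 cm, d_NH₃ = 96.2/(1 + 0.6834) = 57.14 cm.
d_HCl = 96.2 − 57.14 = 39.1 cm.

39.1 cm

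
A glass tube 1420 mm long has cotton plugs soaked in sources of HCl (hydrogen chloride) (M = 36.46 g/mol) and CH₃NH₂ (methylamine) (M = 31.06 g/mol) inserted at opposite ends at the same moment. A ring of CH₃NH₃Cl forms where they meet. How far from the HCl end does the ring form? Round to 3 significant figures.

682 mm

The fronts meet when d_HCl + d_CH₃NH₂ = L with d_HCl/d_CH₃NH₂ = √(M_CH₃NH₂/M_HCl) (Graham's law). Here √(M_CH₃NH₂/M_HCl) = √(31.06/36.46) = 0.9230.
With d_HCl + d_CH₃NH₂ = 1420 mm, d_CH₃NH₂ = 1420/(1 + 0.9230) = 738.4 mm.
d_HCl = 1420 − 738.4 = 682 mm.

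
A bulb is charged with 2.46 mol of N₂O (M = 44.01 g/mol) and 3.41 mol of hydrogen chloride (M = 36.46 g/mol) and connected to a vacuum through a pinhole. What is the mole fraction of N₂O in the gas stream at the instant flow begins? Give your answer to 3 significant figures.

Effusion rate of each component ∝ n_i/√M_i (partial pressure × 1/√M).
So x_N₂O in the escaping gas = (n_N₂O/√M_N₂O) / Σ(n_i/√M_i)
= (2.46/√44.01) / (2.46/√44.01 + 3.41/√36.46) = 0.3708/(0.3708 + 0.5647) = 0.396.

0.396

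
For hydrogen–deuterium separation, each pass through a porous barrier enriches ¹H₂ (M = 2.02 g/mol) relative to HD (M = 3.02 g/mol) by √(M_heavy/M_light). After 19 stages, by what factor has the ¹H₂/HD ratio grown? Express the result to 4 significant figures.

After 19 stages the ratio has grown by (√(3.02/2.02))^19 = (3.02/2.02)^(19/2).
= 1.49505^(19/2) = 45.63.

45.63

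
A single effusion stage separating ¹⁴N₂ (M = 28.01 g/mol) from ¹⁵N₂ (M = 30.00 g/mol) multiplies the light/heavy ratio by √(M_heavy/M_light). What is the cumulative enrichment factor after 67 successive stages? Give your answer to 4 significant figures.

9.967

After 67 stages the ratio has grown by (√(30.00/28.01))^67 = (30.00/28.01)^(67/2).
= 1.07105^(67/2) = 9.967.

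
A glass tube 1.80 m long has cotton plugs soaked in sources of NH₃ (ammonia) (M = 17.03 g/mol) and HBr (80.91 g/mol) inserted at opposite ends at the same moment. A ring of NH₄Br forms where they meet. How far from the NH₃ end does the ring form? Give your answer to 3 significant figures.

1.23 m

The fronts meet when d_NH₃ + d_HBr = L with d_NH₃/d_HBr = √(M_HBr/M_NH₃) (Graham's law). Here √(M_HBr/M_NH₃) = √(80.91/17.03) = 2.180.
With d_NH₃ + d_HBr = 1.80 m, d_HBr = 1.80/(1 + 2.180) = 0.5661 m.
d_NH₃ = 1.80 − 0.5661 = 1.23 m.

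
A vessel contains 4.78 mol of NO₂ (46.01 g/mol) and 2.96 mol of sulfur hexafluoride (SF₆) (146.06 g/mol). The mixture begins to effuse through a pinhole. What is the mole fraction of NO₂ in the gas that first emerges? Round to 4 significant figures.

Effusion rate of each component ∝ n_i/√M_i (partial pressure × 1/√M).
So x_NO₂ in the escaping gas = (n_NO₂/√M_NO₂) / Σ(n_i/√M_i)
= (4.78/√46.01) / (4.78/√46.01 + 2.96/√146.06) = 0.7047/(0.7047 + 0.2449) = 0.7421.

0.7421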